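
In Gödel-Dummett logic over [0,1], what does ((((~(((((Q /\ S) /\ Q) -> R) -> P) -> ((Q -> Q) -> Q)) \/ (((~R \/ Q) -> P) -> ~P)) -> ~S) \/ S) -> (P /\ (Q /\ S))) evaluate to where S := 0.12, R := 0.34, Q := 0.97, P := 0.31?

0.12

(Q /\ S) = min(0.97, 0.12) = 0.12
((Q /\ S) /\ Q) = min(0.12, 0.97) = 0.12
(((Q /\ S) /\ Q) -> R): 0.12 ≤ 0.34, so result = 1
((((Q /\ S) /\ Q) -> R) -> P): 1 > 0.31, so result = 0.31
(Q -> Q): 0.97 ≤ 0.97, so result = 1
((Q -> Q) -> Q): 1 > 0.97, so result = 0.97
(((((Q /\ S) /\ Q) -> R) -> P) -> ((Q -> Q) -> Q)): 0.31 ≤ 0.97, so result = 1
~(((((Q /\ S) /\ Q) -> R) -> P) -> ((Q -> Q) -> Q)): Gödel ¬ of 1 = 0 (operand ≠ 0)
~R: Gödel ¬ of 0.34 = 0 (operand ≠ 0)
(~R \/ Q) = max(0, 0.97) = 0.97
((~R \/ Q) -> P): 0.97 > 0.31, so result = 0.31
~P: Gödel ¬ of 0.31 = 0 (operand ≠ 0)
(((~R \/ Q) -> P) -> ~P): 0.31 > 0, so result = 0
(~(((((Q /\ S) /\ Q) -> R) -> P) -> ((Q -> Q) -> Q)) \/ (((~R \/ Q) -> P) -> ~P)) = max(0, 0) = 0
~S: Gödel ¬ of 0.12 = 0 (operand ≠ 0)
((~(((((Q /\ S) /\ Q) -> R) -> P) -> ((Q -> Q) -> Q)) \/ (((~R \/ Q) -> P) -> ~P)) -> ~S): 0 ≤ 0, so result = 1
(((~(((((Q /\ S) /\ Q) -> R) -> P) -> ((Q -> Q) -> Q)) \/ (((~R \/ Q) -> P) -> ~P)) -> ~S) \/ S) = max(1, 0.12) = 1
(Q /\ S) = min(0.97, 0.12) = 0.12
(P /\ (Q /\ S)) = min(0.31, 0.12) = 0.12
((((~(((((Q /\ S) /\ Q) -> R) -> P) -> ((Q -> Q) -> Q)) \/ (((~R \/ Q) -> P) -> ~P)) -> ~S) \/ S) -> (P /\ (Q /\ S))): 1 > 0.12, so result = 0.12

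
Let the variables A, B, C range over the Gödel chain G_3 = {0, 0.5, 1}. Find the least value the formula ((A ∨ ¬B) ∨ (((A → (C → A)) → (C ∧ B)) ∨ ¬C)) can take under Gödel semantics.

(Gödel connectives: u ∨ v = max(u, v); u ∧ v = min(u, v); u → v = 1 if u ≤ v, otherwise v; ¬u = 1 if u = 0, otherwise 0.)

The minimum is attained at A = 0, B = 0.5, C = 0.5:
  ¬B: Gödel ¬ of 0.5 = 0 (operand ≠ 0)
  (A ∨ ¬B) = max(0, 0) = 0
  (C → A): 0.5 > 0, so result = 0
  (A → (C → A)): 0 ≤ 0, so result = 1
  (C ∧ B) = min(0.5, 0.5) = 0.5
  ((A → (C → A)) → (C ∧ B)): 1 > 0.5, so result = 0.5
  ¬C: Gödel ¬ of 0.5 = 0 (operand ≠ 0)
  (((A → (C → A)) → (C ∧ B)) ∨ ¬C) = max(0.5, 0) = 0.5
  ((A ∨ ¬B) ∨ (((A → (C → A)) → (C ∧ B)) ∨ ¬C)) = max(0, 0.5) = 0.5
Checking all 27 assignments confirms none give a value below 0.50.

0.50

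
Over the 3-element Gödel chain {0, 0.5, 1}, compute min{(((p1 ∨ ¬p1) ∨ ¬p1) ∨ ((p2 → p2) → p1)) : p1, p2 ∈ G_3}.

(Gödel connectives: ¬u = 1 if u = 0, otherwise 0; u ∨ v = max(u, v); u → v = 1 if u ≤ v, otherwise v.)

0.50

The minimum is attained at p1 = 0.5, p2 = 0:
  ¬p1: Gödel ¬ of 0.5 = 0 (operand ≠ 0)
  (p1 ∨ ¬p1) = max(0.5, 0) = 0.5
  ¬p1: Gödel ¬ of 0.5 = 0 (operand ≠ 0)
  ((p1 ∨ ¬p1) ∨ ¬p1) = max(0.5, 0) = 0.5
  (p2 → p2): 0 ≤ 0, so result = 1
  ((p2 → p2) → p1): 1 > 0.5, so result = 0.5
  (((p1 ∨ ¬p1) ∨ ¬p1) ∨ ((p2 → p2) → p1)) = max(0.5, 0.5) = 0.5
Checking all 9 assignments confirms none give a value below 0.50.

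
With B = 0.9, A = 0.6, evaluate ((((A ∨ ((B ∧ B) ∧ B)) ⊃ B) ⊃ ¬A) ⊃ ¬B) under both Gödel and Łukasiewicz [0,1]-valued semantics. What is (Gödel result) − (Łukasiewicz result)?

0.30

Gödel evaluation:
  (B ∧ B) = min(0.9, 0.9) = 0.9
  ((B ∧ B) ∧ B) = min(0.9, 0.9) = 0.9
  (A ∨ ((B ∧ B) ∧ B)) = max(0.6, 0.9) = 0.9
  ((A ∨ ((B ∧ B) ∧ B)) ⊃ B): 0.9 ≤ 0.9, so result = 1
  ¬A: Gödel ¬ of 0.6 = 0 (operand ≠ 0)
  (((A ∨ ((B ∧ B) ∧ B)) ⊃ B) ⊃ ¬A): 1 > 0, so result = 0
  ¬B: Gödel ¬ of 0.9 = 0 (operand ≠ 0)
  ((((A ∨ ((B ∧ B) ∧ B)) ⊃ B) ⊃ ¬A) ⊃ ¬B): 0 ≤ 0, so result = 1
  Gödel value = 1
Łukasiewicz evaluation:
  (B ∧ B) = min(0.9, 0.9) = 0.9
  ((B ∧ B) ∧ B) = min(0.9, 0.9) = 0.9
  (A ∨ ((B ∧ B) ∧ B)) = max(0.6, 0.9) = 0.9
  ((A ∨ ((B ∧ B) ∧ B)) ⊃ B): min(1, 1 − 0.9 + 0.9) = 1
  ¬A: Łukasiewicz ¬ gives 1 − 0.6 = 0.4
  (((A ∨ ((B ∧ B) ∧ B)) ⊃ B) ⊃ ¬A): min(1, 1 − 1 + 0.4) = 0.4
  ¬B: Łukasiewicz ¬ gives 1 − 0.9 = 0.1
  ((((A ∨ ((B ∧ B) ∧ B)) ⊃ B) ⊃ ¬A) ⊃ ¬B): min(1, 1 − 0.4 + 0.1) = 0.7
  Łukasiewicz value = 0.7
Difference: 1 − 0.7 = 0.30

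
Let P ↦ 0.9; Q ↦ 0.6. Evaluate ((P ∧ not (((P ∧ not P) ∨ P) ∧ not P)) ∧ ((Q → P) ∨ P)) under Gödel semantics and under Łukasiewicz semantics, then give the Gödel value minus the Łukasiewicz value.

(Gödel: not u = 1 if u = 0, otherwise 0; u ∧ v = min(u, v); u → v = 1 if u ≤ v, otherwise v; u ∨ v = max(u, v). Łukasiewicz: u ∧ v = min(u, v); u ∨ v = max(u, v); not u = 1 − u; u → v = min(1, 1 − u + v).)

0.00

Gödel evaluation:
  not P: Gödel ¬ of 0.9 = 0 (operand ≠ 0)
  (P ∧ not P) = min(0.9, 0) = 0
  ((P ∧ not P) ∨ P) = max(0, 0.9) = 0.9
  not P: Gödel ¬ of 0.9 = 0 (operand ≠ 0)
  (((P ∧ not P) ∨ P) ∧ not P) = min(0.9, 0) = 0
  not (((P ∧ not P) ∨ P) ∧ not P): Gödel ¬ of 0 = 1 (operand is 0)
  (P ∧ not (((P ∧ not P) ∨ P) ∧ not P)) = min(0.9, 1) = 0.9
  (Q → P): 0.6 ≤ 0.9, so result = 1
  ((Q → P) ∨ P) = max(1, 0.9) = 1
  ((P ∧ not (((P ∧ not P) ∨ P) ∧ not P)) ∧ ((Q → P) ∨ P)) = min(0.9, 1) = 0.9
  Gödel value = 0.9
Łukasiewicz evaluation:
  not P: Łukasiewicz ¬ gives 1 − 0.9 = 0.1
  (P ∧ not P) = min(0.9, 0.1) = 0.1
  ((P ∧ not P) ∨ P) = max(0.1, 0.9) = 0.9
  not P: Łukasiewicz ¬ gives 1 − 0.9 = 0.1
  (((P ∧ not P) ∨ P) ∧ not P) = min(0.9, 0.1) = 0.1
  not (((P ∧ not P) ∨ P) ∧ not P): Łukasiewicz ¬ gives 1 − 0.1 = 0.9
  (P ∧ not (((P ∧ not P) ∨ P) ∧ not P)) = min(0.9, 0.9) = 0.9
  (Q → P): min(1, 1 − 0.6 + 0.9) = 1
  ((Q → P) ∨ P) = max(1, 0.9) = 1
  ((P ∧ not (((P ∧ not P) ∨ P) ∧ not P)) ∧ ((Q → P) ∨ P)) = min(0.9, 1) = 0.9
  Łukasiewicz value = 0.9
Difference: 0.9 − 0.9 = 0.00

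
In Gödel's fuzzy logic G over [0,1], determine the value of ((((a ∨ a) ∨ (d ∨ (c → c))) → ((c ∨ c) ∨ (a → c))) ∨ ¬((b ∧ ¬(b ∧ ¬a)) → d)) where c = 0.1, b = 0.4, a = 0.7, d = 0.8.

(a ∨ a) = max(0.7, 0.7) = 0.7
(c → c): 0.1 ≤ 0.1, so result = 1
(d ∨ (c → c)) = max(0.8, 1) = 1
((a ∨ a) ∨ (d ∨ (c → c))) = max(0.7, 1) = 1
(c ∨ c) = max(0.1, 0.1) = 0.1
(a → c): 0.7 > 0.1, so result = 0.1
((c ∨ c) ∨ (a → c)) = max(0.1, 0.1) = 0.1
(((a ∨ a) ∨ (d ∨ (c → c))) → ((c ∨ c) ∨ (a → c))): 1 > 0.1, so result = 0.1
¬a: Gödel ¬ of 0.7 = 0 (operand ≠ 0)
(b ∧ ¬a) = min(0.4, 0) = 0
¬(b ∧ ¬a): Gödel ¬ of 0 = 1 (operand is 0)
(b ∧ ¬(b ∧ ¬a)) = min(0.4, 1) = 0.4
((b ∧ ¬(b ∧ ¬a)) → d): 0.4 ≤ 0.8, so result = 1
¬((b ∧ ¬(b ∧ ¬a)) → d): Gödel ¬ of 1 = 0 (operand ≠ 0)
((((a ∨ a) ∨ (d ∨ (c → c))) → ((c ∨ c) ∨ (a → c))) ∨ ¬((b ∧ ¬(b ∧ ¬a)) → d)) = max(0.1, 0) = 0.1

0.10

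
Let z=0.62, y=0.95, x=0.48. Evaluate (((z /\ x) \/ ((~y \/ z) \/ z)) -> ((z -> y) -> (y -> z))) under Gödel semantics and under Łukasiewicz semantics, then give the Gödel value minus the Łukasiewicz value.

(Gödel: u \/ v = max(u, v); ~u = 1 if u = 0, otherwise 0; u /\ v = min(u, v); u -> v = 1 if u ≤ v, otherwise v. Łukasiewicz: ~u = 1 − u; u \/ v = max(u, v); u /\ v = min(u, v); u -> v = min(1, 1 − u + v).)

0.00

Gödel evaluation:
  (z /\ x) = min(0.62, 0.48) = 0.48
  ~y: Gödel ¬ of 0.95 = 0 (operand ≠ 0)
  (~y \/ z) = max(0, 0.62) = 0.62
  ((~y \/ z) \/ z) = max(0.62, 0.62) = 0.62
  ((z /\ x) \/ ((~y \/ z) \/ z)) = max(0.48, 0.62) = 0.62
  (z -> y): 0.62 ≤ 0.95, so result = 1
  (y -> z): 0.95 > 0.62, so result = 0.62
  ((z -> y) -> (y -> z)): 1 > 0.62, so result = 0.62
  (((z /\ x) \/ ((~y \/ z) \/ z)) -> ((z -> y) -> (y -> z))): 0.62 ≤ 0.62, so result = 1
  Gödel value = 1
Łukasiewicz evaluation:
  (z /\ x) = min(0.62, 0.48) = 0.48
  ~y: Łukasiewicz ¬ gives 1 − 0.95 = 0.05
  (~y \/ z) = max(0.05, 0.62) = 0.62
  ((~y \/ z) \/ z) = max(0.62, 0.62) = 0.62
  ((z /\ x) \/ ((~y \/ z) \/ z)) = max(0.48, 0.62) = 0.62
  (z -> y): min(1, 1 − 0.62 + 0.95) = 1
  (y -> z): min(1, 1 − 0.95 + 0.62) = 0.67
  ((z -> y) -> (y -> z)): min(1, 1 − 1 + 0.67) = 0.67
  (((z /\ x) \/ ((~y \/ z) \/ z)) -> ((z -> y) -> (y -> z))): min(1, 1 − 0.62 + 0.67) = 1
  Łukasiewicz value = 1
Difference: 1 − 1 = 0.00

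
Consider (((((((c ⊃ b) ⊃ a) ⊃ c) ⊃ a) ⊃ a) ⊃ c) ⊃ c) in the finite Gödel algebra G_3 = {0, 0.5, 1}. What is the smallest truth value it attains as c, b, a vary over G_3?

The minimum is attained at c = 0.5, b = 0, a = 0.5:
  (c ⊃ b): 0.5 > 0, so result = 0
  ((c ⊃ b) ⊃ a): 0 ≤ 0.5, so result = 1
  (((c ⊃ b) ⊃ a) ⊃ c): 1 > 0.5, so result = 0.5
  ((((c ⊃ b) ⊃ a) ⊃ c) ⊃ a): 0.5 ≤ 0.5, so result = 1
  (((((c ⊃ b) ⊃ a) ⊃ c) ⊃ a) ⊃ a): 1 > 0.5, so result = 0.5
  ((((((c ⊃ b) ⊃ a) ⊃ c) ⊃ a) ⊃ a) ⊃ c): 0.5 ≤ 0.5, so result = 1
  (((((((c ⊃ b) ⊃ a) ⊃ c) ⊃ a) ⊃ a) ⊃ c) ⊃ c): 1 > 0.5, so result = 0.5
Checking all 27 assignments confirms none give a value below 0.50.

0.50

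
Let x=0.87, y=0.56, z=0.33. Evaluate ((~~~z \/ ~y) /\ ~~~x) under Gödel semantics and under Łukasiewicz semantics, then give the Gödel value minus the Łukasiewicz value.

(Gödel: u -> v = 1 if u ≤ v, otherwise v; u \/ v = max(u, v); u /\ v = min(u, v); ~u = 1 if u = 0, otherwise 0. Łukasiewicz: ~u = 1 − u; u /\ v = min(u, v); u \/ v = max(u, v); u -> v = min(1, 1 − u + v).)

-0.13

Gödel evaluation:
  ~z: Gödel ¬ of 0.33 = 0 (operand ≠ 0)
  ~~z: Gödel ¬ of 0 = 1 (operand is 0)
  ~~~z: Gödel ¬ of 1 = 0 (operand ≠ 0)
  ~y: Gödel ¬ of 0.56 = 0 (operand ≠ 0)
  (~~~z \/ ~y) = max(0, 0) = 0
  ~x: Gödel ¬ of 0.87 = 0 (operand ≠ 0)
  ~~x: Gödel ¬ of 0 = 1 (operand is 0)
  ~~~x: Gödel ¬ of 1 = 0 (operand ≠ 0)
  ((~~~z \/ ~y) /\ ~~~x) = min(0, 0) = 0
  Gödel value = 0
Łukasiewicz evaluation:
  ~z: Łukasiewicz ¬ gives 1 − 0.33 = 0.67
  ~~z: Łukasiewicz ¬ gives 1 − 0.67 = 0.33
  ~~~z: Łukasiewicz ¬ gives 1 − 0.33 = 0.67
  ~y: Łukasiewicz ¬ gives 1 − 0.56 = 0.44
  (~~~z \/ ~y) = max(0.67, 0.44) = 0.67
  ~x: Łukasiewicz ¬ gives 1 − 0.87 = 0.13
  ~~x: Łukasiewicz ¬ gives 1 − 0.13 = 0.87
  ~~~x: Łukasiewicz ¬ gives 1 − 0.87 = 0.13
  ((~~~z \/ ~y) /\ ~~~x) = min(0.67, 0.13) = 0.13
  Łukasiewicz value = 0.13
Difference: 0 − 0.13 = -0.13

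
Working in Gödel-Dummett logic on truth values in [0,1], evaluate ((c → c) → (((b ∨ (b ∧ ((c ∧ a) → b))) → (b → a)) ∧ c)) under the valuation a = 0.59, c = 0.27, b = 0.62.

0.27

(c → c): 0.27 ≤ 0.27, so result = 1
(c ∧ a) = min(0.27, 0.59) = 0.27
((c ∧ a) → b): 0.27 ≤ 0.62, so result = 1
(b ∧ ((c ∧ a) → b)) = min(0.62, 1) = 0.62
(b ∨ (b ∧ ((c ∧ a) → b))) = max(0.62, 0.62) = 0.62
(b → a): 0.62 > 0.59, so result = 0.59
((b ∨ (b ∧ ((c ∧ a) → b))) → (b → a)): 0.62 > 0.59, so result = 0.59
(((b ∨ (b ∧ ((c ∧ a) → b))) → (b → a)) ∧ c) = min(0.59, 0.27) = 0.27
((c → c) → (((b ∨ (b ∧ ((c ∧ a) → b))) → (b → a)) ∧ c)): 1 > 0.27, so result = 0.27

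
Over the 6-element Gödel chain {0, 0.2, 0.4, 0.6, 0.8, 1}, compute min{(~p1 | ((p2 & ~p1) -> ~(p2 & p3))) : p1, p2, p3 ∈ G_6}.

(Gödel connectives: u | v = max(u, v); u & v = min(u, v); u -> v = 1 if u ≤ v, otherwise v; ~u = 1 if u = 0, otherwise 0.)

Every assignment gives 1. For instance at p1 = 0, p2 = 0, p3 = 0:
  ~p1: Gödel ¬ of 0 = 1 (operand is 0)
  ~p1: Gödel ¬ of 0 = 1 (operand is 0)
  (p2 & ~p1) = min(0, 1) = 0
  (p2 & p3) = min(0, 0) = 0
  ~(p2 & p3): Gödel ¬ of 0 = 1 (operand is 0)
  ((p2 & ~p1) -> ~(p2 & p3)): 0 ≤ 1, so result = 1
  (~p1 | ((p2 & ~p1) -> ~(p2 & p3))) = max(1, 1) = 1
All 216 assignments give value 1 — the formula is a G_6-tautology.

1.00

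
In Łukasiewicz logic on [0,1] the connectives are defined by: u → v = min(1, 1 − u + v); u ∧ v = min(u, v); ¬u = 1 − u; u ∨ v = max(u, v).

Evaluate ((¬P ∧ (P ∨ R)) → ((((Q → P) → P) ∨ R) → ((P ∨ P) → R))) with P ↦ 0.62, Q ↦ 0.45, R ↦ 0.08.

1.00

¬P: Łukasiewicz ¬ gives 1 − 0.62 = 0.38
(P ∨ R) = max(0.62, 0.08) = 0.62
(¬P ∧ (P ∨ R)) = min(0.38, 0.62) = 0.38
(Q → P): min(1, 1 − 0.45 + 0.62) = 1
((Q → P) → P): min(1, 1 − 1 + 0.62) = 0.62
(((Q → P) → P) ∨ R) = max(0.62, 0.08) = 0.62
(P ∨ P) = max(0.62, 0.62) = 0.62
((P ∨ P) → R): min(1, 1 − 0.62 + 0.08) = 0.46
((((Q → P) → P) ∨ R) → ((P ∨ P) → R)): min(1, 1 − 0.62 + 0.46) = 0.84
((¬P ∧ (P ∨ R)) → ((((Q → P) → P) ∨ R) → ((P ∨ P) → R))): min(1, 1 − 0.38 + 0.84) = 1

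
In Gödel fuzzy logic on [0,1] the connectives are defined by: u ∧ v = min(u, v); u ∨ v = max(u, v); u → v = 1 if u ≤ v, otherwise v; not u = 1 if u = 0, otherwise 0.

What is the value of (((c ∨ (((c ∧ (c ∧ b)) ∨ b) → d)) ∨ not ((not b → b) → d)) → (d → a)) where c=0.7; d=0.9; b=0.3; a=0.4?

(c ∧ b) = min(0.7, 0.3) = 0.3
(c ∧ (c ∧ b)) = min(0.7, 0.3) = 0.3
((c ∧ (c ∧ b)) ∨ b) = max(0.3, 0.3) = 0.3
(((c ∧ (c ∧ b)) ∨ b) → d): 0.3 ≤ 0.9, so result = 1
(c ∨ (((c ∧ (c ∧ b)) ∨ b) → d)) = max(0.7, 1) = 1
not b: Gödel ¬ of 0.3 = 0 (operand ≠ 0)
(not b → b): 0 ≤ 0.3, so result = 1
((not b → b) → d): 1 > 0.9, so result = 0.9
not ((not b → b) → d): Gödel ¬ of 0.9 = 0 (operand ≠ 0)
((c ∨ (((c ∧ (c ∧ b)) ∨ b) → d)) ∨ not ((not b → b) → d)) = max(1, 0) = 1
(d → a): 0.9 > 0.4, so result = 0.4
(((c ∨ (((c ∧ (c ∧ b)) ∨ b) → d)) ∨ not ((not b → b) → d)) → (d → a)): 1 > 0.4, so result = 0.4

0.40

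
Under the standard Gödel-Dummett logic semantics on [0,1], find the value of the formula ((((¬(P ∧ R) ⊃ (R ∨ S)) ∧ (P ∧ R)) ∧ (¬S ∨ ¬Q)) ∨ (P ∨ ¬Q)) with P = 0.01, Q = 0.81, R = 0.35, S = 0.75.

(P ∧ R) = min(0.01, 0.35) = 0.01
¬(P ∧ R): Gödel ¬ of 0.01 = 0 (operand ≠ 0)
(R ∨ S) = max(0.35, 0.75) = 0.75
(¬(P ∧ R) ⊃ (R ∨ S)): 0 ≤ 0.75, so result = 1
(P ∧ R) = min(0.01, 0.35) = 0.01
((¬(P ∧ R) ⊃ (R ∨ S)) ∧ (P ∧ R)) = min(1, 0.01) = 0.01
¬S: Gödel ¬ of 0.75 = 0 (operand ≠ 0)
¬Q: Gödel ¬ of 0.81 = 0 (operand ≠ 0)
(¬S ∨ ¬Q) = max(0, 0) = 0
(((¬(P ∧ R) ⊃ (R ∨ S)) ∧ (P ∧ R)) ∧ (¬S ∨ ¬Q)) = min(0.01, 0) = 0
¬Q: Gödel ¬ of 0.81 = 0 (operand ≠ 0)
(P ∨ ¬Q) = max(0.01, 0) = 0.01
((((¬(P ∧ R) ⊃ (R ∨ S)) ∧ (P ∧ R)) ∧ (¬S ∨ ¬Q)) ∨ (P ∨ ¬Q)) = max(0, 0.01) = 0.01

0.01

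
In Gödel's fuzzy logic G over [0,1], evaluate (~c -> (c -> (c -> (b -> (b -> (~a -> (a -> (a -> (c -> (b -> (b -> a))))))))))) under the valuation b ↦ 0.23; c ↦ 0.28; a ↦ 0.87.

~c: Gödel ¬ of 0.28 = 0 (operand ≠ 0)
~a: Gödel ¬ of 0.87 = 0 (operand ≠ 0)
(b -> a): 0.23 ≤ 0.87, so result = 1
(b -> (b -> a)): 0.23 ≤ 1, so result = 1
(c -> (b -> (b -> a))): 0.28 ≤ 1, so result = 1
(a -> (c -> (b -> (b -> a)))): 0.87 ≤ 1, so result = 1
(a -> (a -> (c -> (b -> (b -> a))))): 0.87 ≤ 1, so result = 1
(~a -> (a -> (a -> (c -> (b -> (b -> a)))))): 0 ≤ 1, so result = 1
(b -> (~a -> (a -> (a -> (c -> (b -> (b -> a))))))): 0.23 ≤ 1, so result = 1
(b -> (b -> (~a -> (a -> (a -> (c -> (b -> (b -> a)))))))): 0.23 ≤ 1, so result = 1
(c -> (b -> (b -> (~a -> (a -> (a -> (c -> (b -> (b -> a))))))))): 0.28 ≤ 1, so result = 1
(c -> (c -> (b -> (b -> (~a -> (a -> (a -> (c -> (b -> (b -> a)))))))))): 0.28 ≤ 1, so result = 1
(~c -> (c -> (c -> (b -> (b -> (~a -> (a -> (a -> (c -> (b -> (b -> a))))))))))): 0 ≤ 1, so result = 1

1.00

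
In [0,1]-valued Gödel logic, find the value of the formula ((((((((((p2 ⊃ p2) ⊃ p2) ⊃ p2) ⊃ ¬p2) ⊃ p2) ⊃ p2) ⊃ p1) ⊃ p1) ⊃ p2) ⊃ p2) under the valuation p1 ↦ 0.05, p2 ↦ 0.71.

(p2 ⊃ p2): 0.71 ≤ 0.71, so result = 1
((p2 ⊃ p2) ⊃ p2): 1 > 0.71, so result = 0.71
(((p2 ⊃ p2) ⊃ p2) ⊃ p2): 0.71 ≤ 0.71, so result = 1
¬p2: Gödel ¬ of 0.71 = 0 (operand ≠ 0)
((((p2 ⊃ p2) ⊃ p2) ⊃ p2) ⊃ ¬p2): 1 > 0, so result = 0
(((((p2 ⊃ p2) ⊃ p2) ⊃ p2) ⊃ ¬p2) ⊃ p2): 0 ≤ 0.71, so result = 1
((((((p2 ⊃ p2) ⊃ p2) ⊃ p2) ⊃ ¬p2) ⊃ p2) ⊃ p2): 1 > 0.71, so result = 0.71
(((((((p2 ⊃ p2) ⊃ p2) ⊃ p2) ⊃ ¬p2) ⊃ p2) ⊃ p2) ⊃ p1): 0.71 > 0.05, so result = 0.05
((((((((p2 ⊃ p2) ⊃ p2) ⊃ p2) ⊃ ¬p2) ⊃ p2) ⊃ p2) ⊃ p1) ⊃ p1): 0.05 ≤ 0.05, so result = 1
(((((((((p2 ⊃ p2) ⊃ p2) ⊃ p2) ⊃ ¬p2) ⊃ p2) ⊃ p2) ⊃ p1) ⊃ p1) ⊃ p2): 1 > 0.71, so result = 0.71
((((((((((p2 ⊃ p2) ⊃ p2) ⊃ p2) ⊃ ¬p2) ⊃ p2) ⊃ p2) ⊃ p1) ⊃ p1) ⊃ p2) ⊃ p2): 0.71 ≤ 0.71, so result = 1

1.00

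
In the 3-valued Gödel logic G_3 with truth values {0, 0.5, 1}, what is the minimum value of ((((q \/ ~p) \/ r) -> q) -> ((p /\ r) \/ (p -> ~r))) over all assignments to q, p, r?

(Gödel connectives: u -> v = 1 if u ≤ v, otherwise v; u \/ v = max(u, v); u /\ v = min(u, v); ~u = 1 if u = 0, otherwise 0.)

0.50

The minimum is attained at q = 0.5, p = 0.5, r = 0.5:
  ~p: Gödel ¬ of 0.5 = 0 (operand ≠ 0)
  (q \/ ~p) = max(0.5, 0) = 0.5
  ((q \/ ~p) \/ r) = max(0.5, 0.5) = 0.5
  (((q \/ ~p) \/ r) -> q): 0.5 ≤ 0.5, so result = 1
  (p /\ r) = min(0.5, 0.5) = 0.5
  ~r: Gödel ¬ of 0.5 = 0 (operand ≠ 0)
  (p -> ~r): 0.5 > 0, so result = 0
  ((p /\ r) \/ (p -> ~r)) = max(0.5, 0) = 0.5
  ((((q \/ ~p) \/ r) -> q) -> ((p /\ r) \/ (p -> ~r))): 1 > 0.5, so result = 0.5
Checking all 27 assignments confirms none give a value below 0.50.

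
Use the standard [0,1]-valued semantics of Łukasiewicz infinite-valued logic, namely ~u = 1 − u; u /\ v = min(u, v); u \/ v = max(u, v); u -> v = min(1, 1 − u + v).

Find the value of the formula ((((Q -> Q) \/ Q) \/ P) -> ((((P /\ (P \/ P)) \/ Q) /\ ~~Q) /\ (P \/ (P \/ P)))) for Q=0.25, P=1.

0.25

(Q -> Q): min(1, 1 − 0.25 + 0.25) = 1
((Q -> Q) \/ Q) = max(1, 0.25) = 1
(((Q -> Q) \/ Q) \/ P) = max(1, 1) = 1
(P \/ P) = max(1, 1) = 1
(P /\ (P \/ P)) = min(1, 1) = 1
((P /\ (P \/ P)) \/ Q) = max(1, 0.25) = 1
~Q: Łukasiewicz ¬ gives 1 − 0.25 = 0.75
~~Q: Łukasiewicz ¬ gives 1 − 0.75 = 0.25
(((P /\ (P \/ P)) \/ Q) /\ ~~Q) = min(1, 0.25) = 0.25
(P \/ P) = max(1, 1) = 1
(P \/ (P \/ P)) = max(1, 1) = 1
((((P /\ (P \/ P)) \/ Q) /\ ~~Q) /\ (P \/ (P \/ P))) = min(0.25, 1) = 0.25
((((Q -> Q) \/ Q) \/ P) -> ((((P /\ (P \/ P)) \/ Q) /\ ~~Q) /\ (P \/ (P \/ P)))): min(1, 1 − 1 + 0.25) = 0.25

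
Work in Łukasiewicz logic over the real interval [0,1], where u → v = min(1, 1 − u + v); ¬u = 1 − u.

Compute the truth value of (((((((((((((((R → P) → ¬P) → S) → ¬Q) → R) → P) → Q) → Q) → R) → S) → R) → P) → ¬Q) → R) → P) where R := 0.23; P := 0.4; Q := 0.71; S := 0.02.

0.50

(R → P): min(1, 1 − 0.23 + 0.4) = 1
¬P: Łukasiewicz ¬ gives 1 − 0.4 = 0.6
((R → P) → ¬P): min(1, 1 − 1 + 0.6) = 0.6
(((R → P) → ¬P) → S): min(1, 1 − 0.6 + 0.02) = 0.42
¬Q: Łukasiewicz ¬ gives 1 − 0.71 = 0.29
((((R → P) → ¬P) → S) → ¬Q): min(1, 1 − 0.42 + 0.29) = 0.87
(((((R → P) → ¬P) → S) → ¬Q) → R): min(1, 1 − 0.87 + 0.23) = 0.36
((((((R → P) → ¬P) → S) → ¬Q) → R) → P): min(1, 1 − 0.36 + 0.4) = 1
(((((((R → P) → ¬P) → S) → ¬Q) → R) → P) → Q): min(1, 1 − 1 + 0.71) = 0.71
((((((((R → P) → ¬P) → S) → ¬Q) → R) → P) → Q) → Q): min(1, 1 − 0.71 + 0.71) = 1
(((((((((R → P) → ¬P) → S) → ¬Q) → R) → P) → Q) → Q) → R): min(1, 1 − 1 + 0.23) = 0.23
((((((((((R → P) → ¬P) → S) → ¬Q) → R) → P) → Q) → Q) → R) → S): min(1, 1 − 0.23 + 0.02) = 0.79
(((((((((((R → P) → ¬P) → S) → ¬Q) → R) → P) → Q) → Q) → R) → S) → R): min(1, 1 − 0.79 + 0.23) = 0.44
((((((((((((R → P) → ¬P) → S) → ¬Q) → R) → P) → Q) → Q) → R) → S) → R) → P): min(1, 1 − 0.44 + 0.4) = 0.96
¬Q: Łukasiewicz ¬ gives 1 − 0.71 = 0.29
(((((((((((((R → P) → ¬P) → S) → ¬Q) → R) → P) → Q) → Q) → R) → S) → R) → P) → ¬Q): min(1, 1 − 0.96 + 0.29) = 0.33
((((((((((((((R → P) → ¬P) → S) → ¬Q) → R) → P) → Q) → Q) → R) → S) → R) → P) → ¬Q) → R): min(1, 1 − 0.33 + 0.23) = 0.9
(((((((((((((((R → P) → ¬P) → S) → ¬Q) → R) → P) → Q) → Q) → R) → S) → R) → P) → ¬Q) → R) → P): min(1, 1 − 0.9 + 0.4) = 0.5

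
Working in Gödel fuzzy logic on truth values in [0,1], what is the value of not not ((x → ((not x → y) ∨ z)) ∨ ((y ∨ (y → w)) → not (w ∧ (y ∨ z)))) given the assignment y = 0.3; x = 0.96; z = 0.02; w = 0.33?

1.00

not x: Gödel ¬ of 0.96 = 0 (operand ≠ 0)
(not x → y): 0 ≤ 0.3, so result = 1
((not x → y) ∨ z) = max(1, 0.02) = 1
(x → ((not x → y) ∨ z)): 0.96 ≤ 1, so result = 1
(y → w): 0.3 ≤ 0.33, so result = 1
(y ∨ (y → w)) = max(0.3, 1) = 1
(y ∨ z) = max(0.3, 0.02) = 0.3
(w ∧ (y ∨ z)) = min(0.33, 0.3) = 0.3
not (w ∧ (y ∨ z)): Gödel ¬ of 0.3 = 0 (operand ≠ 0)
((y ∨ (y → w)) → not (w ∧ (y ∨ z))): 1 > 0, so result = 0
((x → ((not x → y) ∨ z)) ∨ ((y ∨ (y → w)) → not (w ∧ (y ∨ z)))) = max(1, 0) = 1
not ((x → ((not x → y) ∨ z)) ∨ ((y ∨ (y → w)) → not (w ∧ (y ∨ z)))): Gödel ¬ of 1 = 0 (operand ≠ 0)
not not ((x → ((not x → y) ∨ z)) ∨ ((y ∨ (y → w)) → not (w ∧ (y ∨ z)))): Gödel ¬ of 0 = 1 (operand is 0)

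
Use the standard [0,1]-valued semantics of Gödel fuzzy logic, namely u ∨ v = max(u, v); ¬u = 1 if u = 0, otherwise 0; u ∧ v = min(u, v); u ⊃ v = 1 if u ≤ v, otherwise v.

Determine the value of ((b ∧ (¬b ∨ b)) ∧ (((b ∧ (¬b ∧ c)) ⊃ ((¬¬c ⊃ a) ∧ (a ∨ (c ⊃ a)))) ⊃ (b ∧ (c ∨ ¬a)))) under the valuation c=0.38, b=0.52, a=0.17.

0.38

¬b: Gödel ¬ of 0.52 = 0 (operand ≠ 0)
(¬b ∨ b) = max(0, 0.52) = 0.52
(b ∧ (¬b ∨ b)) = min(0.52, 0.52) = 0.52
¬b: Gödel ¬ of 0.52 = 0 (operand ≠ 0)
(¬b ∧ c) = min(0, 0.38) = 0
(b ∧ (¬b ∧ c)) = min(0.52, 0) = 0
¬c: Gödel ¬ of 0.38 = 0 (operand ≠ 0)
¬¬c: Gödel ¬ of 0 = 1 (operand is 0)
(¬¬c ⊃ a): 1 > 0.17, so result = 0.17
(c ⊃ a): 0.38 > 0.17, so result = 0.17
(a ∨ (c ⊃ a)) = max(0.17, 0.17) = 0.17
((¬¬c ⊃ a) ∧ (a ∨ (c ⊃ a))) = min(0.17, 0.17) = 0.17
((b ∧ (¬b ∧ c)) ⊃ ((¬¬c ⊃ a) ∧ (a ∨ (c ⊃ a)))): 0 ≤ 0.17, so result = 1
¬a: Gödel ¬ of 0.17 = 0 (operand ≠ 0)
(c ∨ ¬a) = max(0.38, 0) = 0.38
(b ∧ (c ∨ ¬a)) = min(0.52, 0.38) = 0.38
(((b ∧ (¬b ∧ c)) ⊃ ((¬¬c ⊃ a) ∧ (a ∨ (c ⊃ a)))) ⊃ (b ∧ (c ∨ ¬a))): 1 > 0.38, so result = 0.38
((b ∧ (¬b ∨ b)) ∧ (((b ∧ (¬b ∧ c)) ⊃ ((¬¬c ⊃ a) ∧ (a ∨ (c ⊃ a)))) ⊃ (b ∧ (c ∨ ¬a)))) = min(0.52, 0.38) = 0.38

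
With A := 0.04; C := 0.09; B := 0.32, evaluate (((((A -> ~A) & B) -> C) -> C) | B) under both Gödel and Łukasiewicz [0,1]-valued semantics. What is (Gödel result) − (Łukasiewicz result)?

0.00

Gödel evaluation:
  ~A: Gödel ¬ of 0.04 = 0 (operand ≠ 0)
  (A -> ~A): 0.04 > 0, so result = 0
  ((A -> ~A) & B) = min(0, 0.32) = 0
  (((A -> ~A) & B) -> C): 0 ≤ 0.09, so result = 1
  ((((A -> ~A) & B) -> C) -> C): 1 > 0.09, so result = 0.09
  (((((A -> ~A) & B) -> C) -> C) | B) = max(0.09, 0.32) = 0.32
  Gödel value = 0.32
Łukasiewicz evaluation:
  ~A: Łukasiewicz ¬ gives 1 − 0.04 = 0.96
  (A -> ~A): min(1, 1 − 0.04 + 0.96) = 1
  ((A -> ~A) & B) = min(1, 0.32) = 0.32
  (((A -> ~A) & B) -> C): min(1, 1 − 0.32 + 0.09) = 0.77
  ((((A -> ~A) & B) -> C) -> C): min(1, 1 − 0.77 + 0.09) = 0.32
  (((((A -> ~A) & B) -> C) -> C) | B) = max(0.32, 0.32) = 0.32
  Łukasiewicz value = 0.32
Difference: 0.32 − 0.32 = 0.00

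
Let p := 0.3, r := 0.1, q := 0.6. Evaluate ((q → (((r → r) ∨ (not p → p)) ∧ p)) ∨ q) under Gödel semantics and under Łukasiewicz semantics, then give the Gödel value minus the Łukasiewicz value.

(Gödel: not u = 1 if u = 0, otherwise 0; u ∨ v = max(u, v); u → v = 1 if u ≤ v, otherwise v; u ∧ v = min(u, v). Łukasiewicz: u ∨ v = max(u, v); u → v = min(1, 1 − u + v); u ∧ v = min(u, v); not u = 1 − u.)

Gödel evaluation:
  (r → r): 0.1 ≤ 0.1, so result = 1
  not p: Gödel ¬ of 0.3 = 0 (operand ≠ 0)
  (not p → p): 0 ≤ 0.3, so result = 1
  ((r → r) ∨ (not p → p)) = max(1, 1) = 1
  (((r → r) ∨ (not p → p)) ∧ p) = min(1, 0.3) = 0.3
  (q → (((r → r) ∨ (not p → p)) ∧ p)): 0.6 > 0.3, so result = 0.3
  ((q → (((r → r) ∨ (not p → p)) ∧ p)) ∨ q) = max(0.3, 0.6) = 0.6
  Gödel value = 0.6
Łukasiewicz evaluation:
  (r → r): min(1, 1 − 0.1 + 0.1) = 1
  not p: Łukasiewicz ¬ gives 1 − 0.3 = 0.7
  (not p → p): min(1, 1 − 0.7 + 0.3) = 0.6
  ((r → r) ∨ (not p → p)) = max(1, 0.6) = 1
  (((r → r) ∨ (not p → p)) ∧ p) = min(1, 0.3) = 0.3
  (q → (((r → r) ∨ (not p → p)) ∧ p)): min(1, 1 − 0.6 + 0.3) = 0.7
  ((q → (((r → r) ∨ (not p → p)) ∧ p)) ∨ q) = max(0.7, 0.6) = 0.7
  Łukasiewicz value = 0.7
Difference: 0.6 − 0.7 = -0.10

-0.10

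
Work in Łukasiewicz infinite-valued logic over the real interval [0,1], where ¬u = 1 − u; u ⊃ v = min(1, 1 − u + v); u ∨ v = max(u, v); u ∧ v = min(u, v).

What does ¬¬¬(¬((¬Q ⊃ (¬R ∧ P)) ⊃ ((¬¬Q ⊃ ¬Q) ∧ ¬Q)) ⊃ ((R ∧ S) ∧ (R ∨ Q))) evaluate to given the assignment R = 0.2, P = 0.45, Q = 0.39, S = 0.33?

¬Q: Łukasiewicz ¬ gives 1 − 0.39 = 0.61
¬R: Łukasiewicz ¬ gives 1 − 0.2 = 0.8
(¬R ∧ P) = min(0.8, 0.45) = 0.45
(¬Q ⊃ (¬R ∧ P)): min(1, 1 − 0.61 + 0.45) = 0.84
¬Q: Łukasiewicz ¬ gives 1 − 0.39 = 0.61
¬¬Q: Łukasiewicz ¬ gives 1 − 0.61 = 0.39
¬Q: Łukasiewicz ¬ gives 1 − 0.39 = 0.61
(¬¬Q ⊃ ¬Q): min(1, 1 − 0.39 + 0.61) = 1
¬Q: Łukasiewicz ¬ gives 1 − 0.39 = 0.61
((¬¬Q ⊃ ¬Q) ∧ ¬Q) = min(1, 0.61) = 0.61
((¬Q ⊃ (¬R ∧ P)) ⊃ ((¬¬Q ⊃ ¬Q) ∧ ¬Q)): min(1, 1 − 0.84 + 0.61) = 0.77
¬((¬Q ⊃ (¬R ∧ P)) ⊃ ((¬¬Q ⊃ ¬Q) ∧ ¬Q)): Łukasiewicz ¬ gives 1 − 0.77 = 0.23
(R ∧ S) = min(0.2, 0.33) = 0.2
(R ∨ Q) = max(0.2, 0.39) = 0.39
((R ∧ S) ∧ (R ∨ Q)) = min(0.2, 0.39) = 0.2
(¬((¬Q ⊃ (¬R ∧ P)) ⊃ ((¬¬Q ⊃ ¬Q) ∧ ¬Q)) ⊃ ((R ∧ S) ∧ (R ∨ Q))): min(1, 1 − 0.23 + 0.2) = 0.97
¬(¬((¬Q ⊃ (¬R ∧ P)) ⊃ ((¬¬Q ⊃ ¬Q) ∧ ¬Q)) ⊃ ((R ∧ S) ∧ (R ∨ Q))): Łukasiewicz ¬ gives 1 − 0.97 = 0.03
¬¬(¬((¬Q ⊃ (¬R ∧ P)) ⊃ ((¬¬Q ⊃ ¬Q) ∧ ¬Q)) ⊃ ((R ∧ S) ∧ (R ∨ Q))): Łukasiewicz ¬ gives 1 − 0.03 = 0.97
¬¬¬(¬((¬Q ⊃ (¬R ∧ P)) ⊃ ((¬¬Q ⊃ ¬Q) ∧ ¬Q)) ⊃ ((R ∧ S) ∧ (R ∨ Q))): Łukasiewicz ¬ gives 1 − 0.97 = 0.03

0.03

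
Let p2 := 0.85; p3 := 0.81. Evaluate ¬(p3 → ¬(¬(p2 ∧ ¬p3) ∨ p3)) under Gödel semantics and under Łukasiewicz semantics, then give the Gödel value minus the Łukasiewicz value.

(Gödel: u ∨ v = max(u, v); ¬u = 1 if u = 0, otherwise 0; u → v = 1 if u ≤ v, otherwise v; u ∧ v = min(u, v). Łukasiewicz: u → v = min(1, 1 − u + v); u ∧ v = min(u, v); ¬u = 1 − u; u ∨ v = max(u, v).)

Gödel evaluation:
  ¬p3: Gödel ¬ of 0.81 = 0 (operand ≠ 0)
  (p2 ∧ ¬p3) = min(0.85, 0) = 0
  ¬(p2 ∧ ¬p3): Gödel ¬ of 0 = 1 (operand is 0)
  (¬(p2 ∧ ¬p3) ∨ p3) = max(1, 0.81) = 1
  ¬(¬(p2 ∧ ¬p3) ∨ p3): Gödel ¬ of 1 = 0 (operand ≠ 0)
  (p3 → ¬(¬(p2 ∧ ¬p3) ∨ p3)): 0.81 > 0, so result = 0
  ¬(p3 → ¬(¬(p2 ∧ ¬p3) ∨ p3)): Gödel ¬ of 0 = 1 (operand is 0)
  Gödel value = 1
Łukasiewicz evaluation:
  ¬p3: Łukasiewicz ¬ gives 1 − 0.81 = 0.19
  (p2 ∧ ¬p3) = min(0.85, 0.19) = 0.19
  ¬(p2 ∧ ¬p3): Łukasiewicz ¬ gives 1 − 0.19 = 0.81
  (¬(p2 ∧ ¬p3) ∨ p3) = max(0.81, 0.81) = 0.81
  ¬(¬(p2 ∧ ¬p3) ∨ p3): Łukasiewicz ¬ gives 1 − 0.81 = 0.19
  (p3 → ¬(¬(p2 ∧ ¬p3) ∨ p3)): min(1, 1 − 0.81 + 0.19) = 0.38
  ¬(p3 → ¬(¬(p2 ∧ ¬p3) ∨ p3)): Łukasiewicz ¬ gives 1 − 0.38 = 0.62
  Łukasiewicz value = 0.62
Difference: 1 − 0.62 = 0.38

0.38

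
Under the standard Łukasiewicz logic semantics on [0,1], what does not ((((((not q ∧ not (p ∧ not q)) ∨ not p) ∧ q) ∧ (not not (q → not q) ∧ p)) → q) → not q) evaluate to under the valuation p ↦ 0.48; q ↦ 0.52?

0.52

not q: Łukasiewicz ¬ gives 1 − 0.52 = 0.48
not q: Łukasiewicz ¬ gives 1 − 0.52 = 0.48
(p ∧ not q) = min(0.48, 0.48) = 0.48
not (p ∧ not q): Łukasiewicz ¬ gives 1 − 0.48 = 0.52
(not q ∧ not (p ∧ not q)) = min(0.48, 0.52) = 0.48
not p: Łukasiewicz ¬ gives 1 − 0.48 = 0.52
((not q ∧ not (p ∧ not q)) ∨ not p) = max(0.48, 0.52) = 0.52
(((not q ∧ not (p ∧ not q)) ∨ not p) ∧ q) = min(0.52, 0.52) = 0.52
not q: Łukasiewicz ¬ gives 1 − 0.52 = 0.48
(q → not q): min(1, 1 − 0.52 + 0.48) = 0.96
not (q → not q): Łukasiewicz ¬ gives 1 − 0.96 = 0.04
not not (q → not q): Łukasiewicz ¬ gives 1 − 0.04 = 0.96
(not not (q → not q) ∧ p) = min(0.96, 0.48) = 0.48
((((not q ∧ not (p ∧ not q)) ∨ not p) ∧ q) ∧ (not not (q → not q) ∧ p)) = min(0.52, 0.48) = 0.48
(((((not q ∧ not (p ∧ not q)) ∨ not p) ∧ q) ∧ (not not (q → not q) ∧ p)) → q): min(1, 1 − 0.48 + 0.52) = 1
not q: Łukasiewicz ¬ gives 1 − 0.52 = 0.48
((((((not q ∧ not (p ∧ not q)) ∨ not p) ∧ q) ∧ (not not (q → not q) ∧ p)) → q) → not q): min(1, 1 − 1 + 0.48) = 0.48
not ((((((not q ∧ not (p ∧ not q)) ∨ not p) ∧ q) ∧ (not not (q → not q) ∧ p)) → q) → not q): Łukasiewicz ¬ gives 1 − 0.48 = 0.52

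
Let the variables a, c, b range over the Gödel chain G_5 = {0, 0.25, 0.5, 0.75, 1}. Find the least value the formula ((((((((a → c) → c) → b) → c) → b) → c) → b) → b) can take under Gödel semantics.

The minimum is attained at a = 0, c = 0, b = 0:
  (a → c): 0 ≤ 0, so result = 1
  ((a → c) → c): 1 > 0, so result = 0
  (((a → c) → c) → b): 0 ≤ 0, so result = 1
  ((((a → c) → c) → b) → c): 1 > 0, so result = 0
  (((((a → c) → c) → b) → c) → b): 0 ≤ 0, so result = 1
  ((((((a → c) → c) → b) → c) → b) → c): 1 > 0, so result = 0
  (((((((a → c) → c) → b) → c) → b) → c) → b): 0 ≤ 0, so result = 1
  ((((((((a → c) → c) → b) → c) → b) → c) → b) → b): 1 > 0, so result = 0
Checking all 125 assignments confirms none give a value below 0.00.

0.00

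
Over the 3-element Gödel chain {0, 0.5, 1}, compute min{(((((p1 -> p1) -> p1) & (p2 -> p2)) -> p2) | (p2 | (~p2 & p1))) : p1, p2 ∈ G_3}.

0.50

The minimum is attained at p1 = 0.5, p2 = 0:
  (p1 -> p1): 0.5 ≤ 0.5, so result = 1
  ((p1 -> p1) -> p1): 1 > 0.5, so result = 0.5
  (p2 -> p2): 0 ≤ 0, so result = 1
  (((p1 -> p1) -> p1) & (p2 -> p2)) = min(0.5, 1) = 0.5
  ((((p1 -> p1) -> p1) & (p2 -> p2)) -> p2): 0.5 > 0, so result = 0
  ~p2: Gödel ¬ of 0 = 1 (operand is 0)
  (~p2 & p1) = min(1, 0.5) = 0.5
  (p2 | (~p2 & p1)) = max(0, 0.5) = 0.5
  (((((p1 -> p1) -> p1) & (p2 -> p2)) -> p2) | (p2 | (~p2 & p1))) = max(0, 0.5) = 0.5
Checking all 9 assignments confirms none give a value below 0.50.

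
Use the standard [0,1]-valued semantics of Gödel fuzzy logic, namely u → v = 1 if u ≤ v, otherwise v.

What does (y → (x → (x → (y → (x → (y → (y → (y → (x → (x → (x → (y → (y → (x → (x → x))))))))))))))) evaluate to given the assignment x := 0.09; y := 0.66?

(x → x): 0.09 ≤ 0.09, so result = 1
(x → (x → x)): 0.09 ≤ 1, so result = 1
(y → (x → (x → x))): 0.66 ≤ 1, so result = 1
(y → (y → (x → (x → x)))): 0.66 ≤ 1, so result = 1
(x → (y → (y → (x → (x → x))))): 0.09 ≤ 1, so result = 1
(x → (x → (y → (y → (x → (x → x)))))): 0.09 ≤ 1, so result = 1
(x → (x → (x → (y → (y → (x → (x → x))))))): 0.09 ≤ 1, so result = 1
(y → (x → (x → (x → (y → (y → (x → (x → x)))))))): 0.66 ≤ 1, so result = 1
(y → (y → (x → (x → (x → (y → (y → (x → (x → x))))))))): 0.66 ≤ 1, so result = 1
(y → (y → (y → (x → (x → (x → (y → (y → (x → (x → x)))))))))): 0.66 ≤ 1, so result = 1
(x → (y → (y → (y → (x → (x → (x → (y → (y → (x → (x → x))))))))))): 0.09 ≤ 1, so result = 1
(y → (x → (y → (y → (y → (x → (x → (x → (y → (y → (x → (x → x)))))))))))): 0.66 ≤ 1, so result = 1
(x → (y → (x → (y → (y → (y → (x → (x → (x → (y → (y → (x → (x → x))))))))))))): 0.09 ≤ 1, so result = 1
(x → (x → (y → (x → (y → (y → (y → (x → (x → (x → (y → (y → (x → (x → x)))))))))))))): 0.09 ≤ 1, so result = 1
(y → (x → (x → (y → (x → (y → (y → (y → (x → (x → (x → (y → (y → (x → (x → x))))))))))))))): 0.66 ≤ 1, so result = 1

1.00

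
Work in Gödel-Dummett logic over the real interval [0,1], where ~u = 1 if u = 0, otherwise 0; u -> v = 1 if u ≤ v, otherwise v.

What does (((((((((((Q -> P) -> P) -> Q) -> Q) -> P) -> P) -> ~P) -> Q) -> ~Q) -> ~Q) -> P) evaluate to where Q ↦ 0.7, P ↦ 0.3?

0.30

(Q -> P): 0.7 > 0.3, so result = 0.3
((Q -> P) -> P): 0.3 ≤ 0.3, so result = 1
(((Q -> P) -> P) -> Q): 1 > 0.7, so result = 0.7
((((Q -> P) -> P) -> Q) -> Q): 0.7 ≤ 0.7, so result = 1
(((((Q -> P) -> P) -> Q) -> Q) -> P): 1 > 0.3, so result = 0.3
((((((Q -> P) -> P) -> Q) -> Q) -> P) -> P): 0.3 ≤ 0.3, so result = 1
~P: Gödel ¬ of 0.3 = 0 (operand ≠ 0)
(((((((Q -> P) -> P) -> Q) -> Q) -> P) -> P) -> ~P): 1 > 0, so result = 0
((((((((Q -> P) -> P) -> Q) -> Q) -> P) -> P) -> ~P) -> Q): 0 ≤ 0.7, so result = 1
~Q: Gödel ¬ of 0.7 = 0 (operand ≠ 0)
(((((((((Q -> P) -> P) -> Q) -> Q) -> P) -> P) -> ~P) -> Q) -> ~Q): 1 > 0, so result = 0
~Q: Gödel ¬ of 0.7 = 0 (operand ≠ 0)
((((((((((Q -> P) -> P) -> Q) -> Q) -> P) -> P) -> ~P) -> Q) -> ~Q) -> ~Q): 0 ≤ 0, so result = 1
(((((((((((Q -> P) -> P) -> Q) -> Q) -> P) -> P) -> ~P) -> Q) -> ~Q) -> ~Q) -> P): 1 > 0.3, so result = 0.3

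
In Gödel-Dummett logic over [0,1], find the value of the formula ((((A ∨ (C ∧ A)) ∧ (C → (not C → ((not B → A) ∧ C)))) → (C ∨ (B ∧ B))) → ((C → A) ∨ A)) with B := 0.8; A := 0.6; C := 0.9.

(C ∧ A) = min(0.9, 0.6) = 0.6
(A ∨ (C ∧ A)) = max(0.6, 0.6) = 0.6
not C: Gödel ¬ of 0.9 = 0 (operand ≠ 0)
not B: Gödel ¬ of 0.8 = 0 (operand ≠ 0)
(not B → A): 0 ≤ 0.6, so result = 1
((not B → A) ∧ C) = min(1, 0.9) = 0.9
(not C → ((not B → A) ∧ C)): 0 ≤ 0.9, so result = 1
(C → (not C → ((not B → A) ∧ C))): 0.9 ≤ 1, so result = 1
((A ∨ (C ∧ A)) ∧ (C → (not C → ((not B → A) ∧ C)))) = min(0.6, 1) = 0.6
(B ∧ B) = min(0.8, 0.8) = 0.8
(C ∨ (B ∧ B)) = max(0.9, 0.8) = 0.9
(((A ∨ (C ∧ A)) ∧ (C → (not C → ((not B → A) ∧ C)))) → (C ∨ (B ∧ B))): 0.6 ≤ 0.9, so result = 1
(C → A): 0.9 > 0.6, so result = 0.6
((C → A) ∨ A) = max(0.6, 0.6) = 0.6
((((A ∨ (C ∧ A)) ∧ (C → (not C → ((not B → A) ∧ C)))) → (C ∨ (B ∧ B))) → ((C → A) ∨ A)): 1 > 0.6, so result = 0.6

0.60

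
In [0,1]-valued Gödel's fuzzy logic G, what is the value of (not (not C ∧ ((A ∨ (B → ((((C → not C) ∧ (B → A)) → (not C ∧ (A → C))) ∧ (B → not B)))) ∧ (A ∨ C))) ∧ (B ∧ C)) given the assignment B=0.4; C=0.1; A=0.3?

0.10

not C: Gödel ¬ of 0.1 = 0 (operand ≠ 0)
not C: Gödel ¬ of 0.1 = 0 (operand ≠ 0)
(C → not C): 0.1 > 0, so result = 0
(B → A): 0.4 > 0.3, so result = 0.3
((C → not C) ∧ (B → A)) = min(0, 0.3) = 0
not C: Gödel ¬ of 0.1 = 0 (operand ≠ 0)
(A → C): 0.3 > 0.1, so result = 0.1
(not C ∧ (A → C)) = min(0, 0.1) = 0
(((C → not C) ∧ (B → A)) → (not C ∧ (A → C))): 0 ≤ 0, so result = 1
not B: Gödel ¬ of 0.4 = 0 (operand ≠ 0)
(B → not B): 0.4 > 0, so result = 0
((((C → not C) ∧ (B → A)) → (not C ∧ (A → C))) ∧ (B → not B)) = min(1, 0) = 0
(B → ((((C → not C) ∧ (B → A)) → (not C ∧ (A → C))) ∧ (B → not B))): 0.4 > 0, so result = 0
(A ∨ (B → ((((C → not C) ∧ (B → A)) → (not C ∧ (A → C))) ∧ (B → not B)))) = max(0.3, 0) = 0.3
(A ∨ C) = max(0.3, 0.1) = 0.3
((A ∨ (B → ((((C → not C) ∧ (B → A)) → (not C ∧ (A → C))) ∧ (B → not B)))) ∧ (A ∨ C)) = min(0.3, 0.3) = 0.3
(not C ∧ ((A ∨ (B → ((((C → not C) ∧ (B → A)) → (not C ∧ (A → C))) ∧ (B → not B)))) ∧ (A ∨ C))) = min(0, 0.3) = 0
not (not C ∧ ((A ∨ (B → ((((C → not C) ∧ (B → A)) → (not C ∧ (A → C))) ∧ (B → not B)))) ∧ (A ∨ C))): Gödel ¬ of 0 = 1 (operand is 0)
(B ∧ C) = min(0.4, 0.1) = 0.1
(not (not C ∧ ((A ∨ (B → ((((C → not C) ∧ (B → A)) → (not C ∧ (A → C))) ∧ (B → not B)))) ∧ (A ∨ C))) ∧ (B ∧ C)) = min(1, 0.1) = 0.1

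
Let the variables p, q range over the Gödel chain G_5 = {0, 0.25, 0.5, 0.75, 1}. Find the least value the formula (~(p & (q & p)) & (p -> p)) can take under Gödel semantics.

0.00

The minimum is attained at p = 0.25, q = 0.25:
  (q & p) = min(0.25, 0.25) = 0.25
  (p & (q & p)) = min(0.25, 0.25) = 0.25
  ~(p & (q & p)): Gödel ¬ of 0.25 = 0 (operand ≠ 0)
  (p -> p): 0.25 ≤ 0.25, so result = 1
  (~(p & (q & p)) & (p -> p)) = min(0, 1) = 0
Checking all 25 assignments confirms none give a value below 0.00.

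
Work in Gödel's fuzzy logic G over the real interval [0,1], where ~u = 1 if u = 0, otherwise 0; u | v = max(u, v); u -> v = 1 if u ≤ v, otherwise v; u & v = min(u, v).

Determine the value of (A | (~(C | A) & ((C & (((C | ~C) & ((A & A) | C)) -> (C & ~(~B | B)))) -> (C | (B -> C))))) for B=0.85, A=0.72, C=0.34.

(C | A) = max(0.34, 0.72) = 0.72
~(C | A): Gödel ¬ of 0.72 = 0 (operand ≠ 0)
~C: Gödel ¬ of 0.34 = 0 (operand ≠ 0)
(C | ~C) = max(0.34, 0) = 0.34
(A & A) = min(0.72, 0.72) = 0.72
((A & A) | C) = max(0.72, 0.34) = 0.72
((C | ~C) & ((A & A) | C)) = min(0.34, 0.72) = 0.34
~B: Gödel ¬ of 0.85 = 0 (operand ≠ 0)
(~B | B) = max(0, 0.85) = 0.85
~(~B | B): Gödel ¬ of 0.85 = 0 (operand ≠ 0)
(C & ~(~B | B)) = min(0.34, 0) = 0
(((C | ~C) & ((A & A) | C)) -> (C & ~(~B | B))): 0.34 > 0, so result = 0
(C & (((C | ~C) & ((A & A) | C)) -> (C & ~(~B | B)))) = min(0.34, 0) = 0
(B -> C): 0.85 > 0.34, so result = 0.34
(C | (B -> C)) = max(0.34, 0.34) = 0.34
((C & (((C | ~C) & ((A & A) | C)) -> (C & ~(~B | B)))) -> (C | (B -> C))): 0 ≤ 0.34, so result = 1
(~(C | A) & ((C & (((C | ~C) & ((A & A) | C)) -> (C & ~(~B | B)))) -> (C | (B -> C)))) = min(0, 1) = 0
(A | (~(C | A) & ((C & (((C | ~C) & ((A & A) | C)) -> (C & ~(~B | B)))) -> (C | (B -> C))))) = max(0.72, 0) = 0.72

0.72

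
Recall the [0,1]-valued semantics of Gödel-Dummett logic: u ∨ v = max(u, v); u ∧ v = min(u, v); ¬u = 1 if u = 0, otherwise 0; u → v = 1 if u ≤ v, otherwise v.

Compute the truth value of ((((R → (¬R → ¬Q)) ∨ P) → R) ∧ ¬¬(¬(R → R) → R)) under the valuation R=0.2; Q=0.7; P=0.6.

0.20

¬R: Gödel ¬ of 0.2 = 0 (operand ≠ 0)
¬Q: Gödel ¬ of 0.7 = 0 (operand ≠ 0)
(¬R → ¬Q): 0 ≤ 0, so result = 1
(R → (¬R → ¬Q)): 0.2 ≤ 1, so result = 1
((R → (¬R → ¬Q)) ∨ P) = max(1, 0.6) = 1
(((R → (¬R → ¬Q)) ∨ P) → R): 1 > 0.2, so result = 0.2
(R → R): 0.2 ≤ 0.2, so result = 1
¬(R → R): Gödel ¬ of 1 = 0 (operand ≠ 0)
(¬(R → R) → R): 0 ≤ 0.2, so result = 1
¬(¬(R → R) → R): Gödel ¬ of 1 = 0 (operand ≠ 0)
¬¬(¬(R → R) → R): Gödel ¬ of 0 = 1 (operand is 0)
((((R → (¬R → ¬Q)) ∨ P) → R) ∧ ¬¬(¬(R → R) → R)) = min(0.2, 1) = 0.2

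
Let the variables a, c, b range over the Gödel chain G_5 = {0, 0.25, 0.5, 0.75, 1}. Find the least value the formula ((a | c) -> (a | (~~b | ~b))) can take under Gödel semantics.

Every assignment gives 1. For instance at a = 0, c = 0, b = 0:
  (a | c) = max(0, 0) = 0
  ~b: Gödel ¬ of 0 = 1 (operand is 0)
  ~~b: Gödel ¬ of 1 = 0 (operand ≠ 0)
  ~b: Gödel ¬ of 0 = 1 (operand is 0)
  (~~b | ~b) = max(0, 1) = 1
  (a | (~~b | ~b)) = max(0, 1) = 1
  ((a | c) -> (a | (~~b | ~b))): 0 ≤ 1, so result = 1
All 125 assignments give value 1 — the formula is a G_5-tautology.

1.00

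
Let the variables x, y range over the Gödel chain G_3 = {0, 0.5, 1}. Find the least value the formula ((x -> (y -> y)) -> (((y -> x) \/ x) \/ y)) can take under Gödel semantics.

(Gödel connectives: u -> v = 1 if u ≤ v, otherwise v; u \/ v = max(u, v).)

0.50

The minimum is attained at x = 0, y = 0.5:
  (y -> y): 0.5 ≤ 0.5, so result = 1
  (x -> (y -> y)): 0 ≤ 1, so result = 1
  (y -> x): 0.5 > 0, so result = 0
  ((y -> x) \/ x) = max(0, 0) = 0
  (((y -> x) \/ x) \/ y) = max(0, 0.5) = 0.5
  ((x -> (y -> y)) -> (((y -> x) \/ x) \/ y)): 1 > 0.5, so result = 0.5
Checking all 9 assignments confirms none give a value below 0.50.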